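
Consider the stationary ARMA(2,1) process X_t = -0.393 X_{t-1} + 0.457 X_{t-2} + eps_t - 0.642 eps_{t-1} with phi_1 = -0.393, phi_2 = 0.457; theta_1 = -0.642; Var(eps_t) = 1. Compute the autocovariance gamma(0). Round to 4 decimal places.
\gamma(0) = 6.2153

Multiply the model equation by X_{t-k} and take expectations. With theta_0 = psi_0 = 1 and psi_j the MA(infinity) weights, this gives
  gamma(k) - sum_i phi_i gamma(k-i) = c_k,
  c_k = sigma^2 * sum_{j=k..q} theta_j psi_{j-k}   (c_k = 0 for k > q),
using gamma(-m) = gamma(m).
psi-weights needed (psi_j = theta_j + sum_i phi_i psi_{j-i}):
  psi_1 = theta_1 + phi_1 = -0.642 + (-0.393) = -1.035
Right-hand sides:
  c_0 = sigma^2 (1 + theta_1 psi_1) = 1 * (1 + (-0.642)(-1.035)) = 1 * 1.66447 = 1.66447
  c_1 = sigma^2 theta_1 = 1 * (-0.642) = -0.642
  c_2 = 0
Equations for k = 0, 1, 2 (AR order 2, c_2 = 0):
  (E0) gamma(0) = phi_1 gamma(1) + phi_2 gamma(2) + c_0
  (E1) gamma(1) = phi_1 gamma(0) + phi_2 gamma(1) + c_1
  (E2) gamma(2) = phi_1 gamma(1) + phi_2 gamma(0)
From (E1): gamma(1) = A gamma(0) + B with
  A = phi_1 / (1 - phi_2) = -0.393 / 0.543 = -0.723757,   B = c_1 / (1 - phi_2) = -0.642 / 0.543 = -1.18232.
Insert (E2) into (E0): gamma(0) (1 - phi_2^2) = phi_1 (1 + phi_2) gamma(1) + c_0.
  phi_1 (1 + phi_2) = (-0.393)(1.457) = -0.572601,   1 - phi_2^2 = 0.791151.
Replace gamma(1) by A gamma(0) + B and collect gamma(0):
  gamma(0) [0.791151 - (-0.572601)(-0.723757)] = (-0.572601)(-1.18232) + 1.66447
  gamma(0) * 0.376727 = 2.341468
  gamma(0) = 2.341468 / 0.376727 = 6.21529.
Therefore gamma(0) = 6.2153 (to 4 decimal places).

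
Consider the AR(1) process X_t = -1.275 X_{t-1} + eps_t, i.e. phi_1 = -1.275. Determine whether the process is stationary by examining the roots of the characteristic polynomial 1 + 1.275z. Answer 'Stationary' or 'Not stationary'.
\text{Not stationary}

The AR(p) characteristic polynomial is P(z) = 1 + 1.275z.
Stationarity requires all roots to lie outside the unit circle, i.e. |z| > 1 for every root.
This is linear in z: 1 + (1.275) z = 0  =>  z = -1/(1.275) = -0.784314,  |z| = 0.784314.
Moduli of all roots: 0.7843.
All moduli strictly greater than 1? No.
Verdict: Not stationary.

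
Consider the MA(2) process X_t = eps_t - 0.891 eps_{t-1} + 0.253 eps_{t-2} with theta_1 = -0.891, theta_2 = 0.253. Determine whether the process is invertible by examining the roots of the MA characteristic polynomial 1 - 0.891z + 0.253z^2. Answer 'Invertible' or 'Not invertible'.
\text{Invertible}

The MA(q) characteristic polynomial is P(z) = 1 - 0.891z + 0.253z^2.
Invertibility requires all roots to lie outside the unit circle, i.e. |z| > 1 for every root.
Set 1 + (-0.891) z + (0.253) z^2 = 0, i.e. a z^2 + b z + c = 0 with a = 0.253, b = -0.891, c = 1.
Discriminant D = b^2 - 4ac = (-0.891)^2 - 4*(0.253)*1 = 0.793881 - (1.012) = -0.218119.
D < 0, so the roots are the complex-conjugate pair z = (-b +/- i sqrt(-D)) / (2a) = 1.7609 +/- 0.923i.
For a conjugate pair |z|^2 = z * conj(z) = (product of roots) = c/a = 1/(0.253) = 3.952569, so |z| = sqrt(3.952569) = 1.9881 for both roots.
Moduli of all roots: 1.9881, 1.9881.
All moduli strictly greater than 1? Yes.
Verdict: Invertible.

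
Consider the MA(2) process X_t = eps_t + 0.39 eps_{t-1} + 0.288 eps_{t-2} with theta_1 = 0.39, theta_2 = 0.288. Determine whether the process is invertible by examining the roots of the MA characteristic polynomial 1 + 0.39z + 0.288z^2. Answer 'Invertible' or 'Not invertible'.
\text{Invertible}

The MA(q) characteristic polynomial is P(z) = 1 + 0.39z + 0.288z^2.
Invertibility requires all roots to lie outside the unit circle, i.e. |z| > 1 for every root.
Set 1 + (0.39) z + (0.288) z^2 = 0, i.e. a z^2 + b z + c = 0 with a = 0.288, b = 0.39, c = 1.
Discriminant D = b^2 - 4ac = (0.39)^2 - 4*(0.288)*1 = 0.1521 - (1.152) = -0.9999.
D < 0, so the roots are the complex-conjugate pair z = (-b +/- i sqrt(-D)) / (2a) = -0.6771 +/- 1.736i.
For a conjugate pair |z|^2 = z * conj(z) = (product of roots) = c/a = 1/(0.288) = 3.472222, so |z| = sqrt(3.472222) = 1.8634 for both roots.
Moduli of all roots: 1.8634, 1.8634.
All moduli strictly greater than 1? Yes.
Verdict: Invertible.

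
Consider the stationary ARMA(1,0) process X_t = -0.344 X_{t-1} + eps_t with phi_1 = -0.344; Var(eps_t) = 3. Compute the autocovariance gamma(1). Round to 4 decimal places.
\gamma(1) = -1.1705

Multiply the model equation by X_{t-k} and take expectations. With theta_0 = psi_0 = 1 and psi_j the MA(infinity) weights, this gives
  gamma(k) - sum_i phi_i gamma(k-i) = c_k,
  c_k = sigma^2 * sum_{j=k..q} theta_j psi_{j-k}   (c_k = 0 for k > q),
using gamma(-m) = gamma(m).
Pure AR (q = 0): c_0 = sigma^2 = 3, c_k = 0 for k >= 1.
Equations for k = 0 and k = 1 (AR order 1):
  gamma(0) = phi_1 gamma(1) + c_0
  gamma(1) = phi_1 gamma(0) + c_1
Substituting the second into the first: gamma(0) (1 - phi_1^2) = c_0 + phi_1 c_1, so
  gamma(0) = c_0 / (1 - phi_1^2) = 3 / (1 - (-0.344)^2) = 3 / 0.881664 = 3.402657.
  gamma(1) = phi_1 gamma(0) = (-0.344)(3.402657) = -1.170514.
Therefore gamma(1) = -1.1705 (to 4 decimal places).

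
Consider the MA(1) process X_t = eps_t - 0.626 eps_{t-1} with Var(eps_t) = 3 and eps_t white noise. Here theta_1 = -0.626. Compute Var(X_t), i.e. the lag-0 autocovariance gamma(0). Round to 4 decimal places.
\gamma(0) = 4.1756

For an MA(q) process X_t = eps_t + sum_i theta_i eps_{t-i} with
Var(eps_t) = sigma^2, the variance is
  gamma(0) = sigma^2 * (1 + sum_i theta_i^2).
  sum_i theta_i^2 = (-0.626)^2 = 0.391876.
  gamma(0) = 3 * (1 + 0.391876) = 3 * 1.391876 = 4.175628, which rounds to 4.1756.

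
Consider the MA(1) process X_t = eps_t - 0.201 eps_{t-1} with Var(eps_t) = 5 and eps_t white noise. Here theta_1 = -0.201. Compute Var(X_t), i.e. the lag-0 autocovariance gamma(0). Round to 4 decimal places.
\gamma(0) = 5.2020

For an MA(q) process X_t = eps_t + sum_i theta_i eps_{t-i} with
Var(eps_t) = sigma^2, the variance is
  gamma(0) = sigma^2 * (1 + sum_i theta_i^2).
  sum_i theta_i^2 = (-0.201)^2 = 0.040401.
  gamma(0) = 5 * (1 + 0.040401) = 5 * 1.040401 = 5.202005, which rounds to 5.2020.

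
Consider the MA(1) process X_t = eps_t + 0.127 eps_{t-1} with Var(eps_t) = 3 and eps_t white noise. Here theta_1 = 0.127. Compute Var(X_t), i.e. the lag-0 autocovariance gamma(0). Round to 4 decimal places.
\gamma(0) = 3.0484

For an MA(q) process X_t = eps_t + sum_i theta_i eps_{t-i} with
Var(eps_t) = sigma^2, the variance is
  gamma(0) = sigma^2 * (1 + sum_i theta_i^2).
  sum_i theta_i^2 = (0.127)^2 = 0.016129.
  gamma(0) = 3 * (1 + 0.016129) = 3 * 1.016129 = 3.048387, which rounds to 3.0484.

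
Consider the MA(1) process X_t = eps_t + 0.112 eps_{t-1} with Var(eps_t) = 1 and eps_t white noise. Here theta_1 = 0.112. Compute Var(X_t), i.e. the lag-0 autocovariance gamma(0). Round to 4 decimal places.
\gamma(0) = 1.0125

For an MA(q) process X_t = eps_t + sum_i theta_i eps_{t-i} with
Var(eps_t) = sigma^2, the variance is
  gamma(0) = sigma^2 * (1 + sum_i theta_i^2).
  sum_i theta_i^2 = (0.112)^2 = 0.012544.
  gamma(0) = 1 * (1 + 0.012544) = 1 * 1.012544 = 1.012544, which rounds to 1.0125.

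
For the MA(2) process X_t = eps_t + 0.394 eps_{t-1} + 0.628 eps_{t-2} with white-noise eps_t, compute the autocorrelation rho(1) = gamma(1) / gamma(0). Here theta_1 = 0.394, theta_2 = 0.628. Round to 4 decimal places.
\rho(1) = 0.4139

For an MA(q) process with theta_0 = 1, the autocovariance is
  gamma(k) = sigma^2 * sum_{i=0..q-k} theta_i * theta_{i+k},
and rho(k) = gamma(k) / gamma(0). Sigma^2 cancels.
  numerator   = (1)*(0.394) + (0.394)*(0.628) = 0.641432.
  denominator = (1)^2 + (0.394)^2 + (0.628)^2 = 1.54962.
  rho(1) = 0.641432 / 1.54962 = 0.4139.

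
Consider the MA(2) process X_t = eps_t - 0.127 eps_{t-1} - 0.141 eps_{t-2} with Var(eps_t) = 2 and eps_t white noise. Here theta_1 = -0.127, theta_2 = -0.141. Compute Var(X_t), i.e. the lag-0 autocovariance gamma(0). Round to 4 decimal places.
\gamma(0) = 2.0720

For an MA(q) process X_t = eps_t + sum_i theta_i eps_{t-i} with
Var(eps_t) = sigma^2, the variance is
  gamma(0) = sigma^2 * (1 + sum_i theta_i^2).
  sum_i theta_i^2 = (-0.127)^2 + (-0.141)^2 = 0.016129 + 0.019881 = 0.03601.
  gamma(0) = 2 * (1 + 0.03601) = 2 * 1.03601 = 2.07202, which rounds to 2.0720.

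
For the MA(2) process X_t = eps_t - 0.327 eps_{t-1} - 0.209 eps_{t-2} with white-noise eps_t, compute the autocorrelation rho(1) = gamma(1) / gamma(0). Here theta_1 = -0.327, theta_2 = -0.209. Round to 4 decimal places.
\rho(1) = -0.2248

For an MA(q) process with theta_0 = 1, the autocovariance is
  gamma(k) = sigma^2 * sum_{i=0..q-k} theta_i * theta_{i+k},
and rho(k) = gamma(k) / gamma(0). Sigma^2 cancels.
  numerator   = (1)*(-0.327) + (-0.327)*(-0.209) = -0.258657.
  denominator = (1)^2 + (-0.327)^2 + (-0.209)^2 = 1.15061.
  rho(1) = -0.258657 / 1.15061 = -0.2248.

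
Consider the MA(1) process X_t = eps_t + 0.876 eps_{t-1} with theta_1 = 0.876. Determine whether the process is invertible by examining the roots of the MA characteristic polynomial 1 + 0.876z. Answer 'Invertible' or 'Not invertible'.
\text{Invertible}

The MA(q) characteristic polynomial is P(z) = 1 + 0.876z.
Invertibility requires all roots to lie outside the unit circle, i.e. |z| > 1 for every root.
This is linear in z: 1 + (0.876) z = 0  =>  z = -1/(0.876) = -1.141553,  |z| = 1.141553.
Moduli of all roots: 1.1416.
All moduli strictly greater than 1? Yes.
Verdict: Invertible.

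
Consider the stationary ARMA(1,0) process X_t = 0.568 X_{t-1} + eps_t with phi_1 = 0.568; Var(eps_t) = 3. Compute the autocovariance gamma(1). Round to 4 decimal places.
\gamma(1) = 2.5156

Multiply the model equation by X_{t-k} and take expectations. With theta_0 = psi_0 = 1 and psi_j the MA(infinity) weights, this gives
  gamma(k) - sum_i phi_i gamma(k-i) = c_k,
  c_k = sigma^2 * sum_{j=k..q} theta_j psi_{j-k}   (c_k = 0 for k > q),
using gamma(-m) = gamma(m).
Pure AR (q = 0): c_0 = sigma^2 = 3, c_k = 0 for k >= 1.
Equations for k = 0 and k = 1 (AR order 1):
  gamma(0) = phi_1 gamma(1) + c_0
  gamma(1) = phi_1 gamma(0) + c_1
Substituting the second into the first: gamma(0) (1 - phi_1^2) = c_0 + phi_1 c_1, so
  gamma(0) = c_0 / (1 - phi_1^2) = 3 / (1 - (0.568)^2) = 3 / 0.677376 = 4.428855.
  gamma(1) = phi_1 gamma(0) = (0.568)(4.428855) = 2.51559.
Therefore gamma(1) = 2.5156 (to 4 decimal places).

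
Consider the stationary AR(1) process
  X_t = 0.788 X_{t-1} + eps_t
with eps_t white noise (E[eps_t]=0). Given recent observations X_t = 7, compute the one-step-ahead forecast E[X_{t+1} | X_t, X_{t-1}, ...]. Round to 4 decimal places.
E[X_{t+1} \mid \mathcal F_t] = 5.5160

For an AR(p) model X_t = c + sum_i phi_i X_{t-i} + eps_t, the
one-step-ahead conditional mean is
  E[X_{t+1} | X_t, ...] = c + sum_i phi_i X_{t+1-i}.
Substitute known values:
  E[X_{t+1} | ...] = (0.788) * (7)
                   = 5.5160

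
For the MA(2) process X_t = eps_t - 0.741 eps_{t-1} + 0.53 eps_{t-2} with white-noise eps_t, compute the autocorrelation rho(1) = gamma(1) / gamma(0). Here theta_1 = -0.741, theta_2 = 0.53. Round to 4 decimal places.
\rho(1) = -0.6195

For an MA(q) process with theta_0 = 1, the autocovariance is
  gamma(k) = sigma^2 * sum_{i=0..q-k} theta_i * theta_{i+k},
and rho(k) = gamma(k) / gamma(0). Sigma^2 cancels.
  numerator   = (1)*(-0.741) + (-0.741)*(0.53) = -1.13373.
  denominator = (1)^2 + (-0.741)^2 + (0.53)^2 = 1.829981.
  rho(1) = -1.13373 / 1.829981 = -0.6195.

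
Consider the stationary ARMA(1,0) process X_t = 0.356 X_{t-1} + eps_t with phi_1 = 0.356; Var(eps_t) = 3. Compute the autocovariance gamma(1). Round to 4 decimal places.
\gamma(1) = 1.2230

Multiply the model equation by X_{t-k} and take expectations. With theta_0 = psi_0 = 1 and psi_j the MA(infinity) weights, this gives
  gamma(k) - sum_i phi_i gamma(k-i) = c_k,
  c_k = sigma^2 * sum_{j=k..q} theta_j psi_{j-k}   (c_k = 0 for k > q),
using gamma(-m) = gamma(m).
Pure AR (q = 0): c_0 = sigma^2 = 3, c_k = 0 for k >= 1.
Equations for k = 0 and k = 1 (AR order 1):
  gamma(0) = phi_1 gamma(1) + c_0
  gamma(1) = phi_1 gamma(0) + c_1
Substituting the second into the first: gamma(0) (1 - phi_1^2) = c_0 + phi_1 c_1, so
  gamma(0) = c_0 / (1 - phi_1^2) = 3 / (1 - (0.356)^2) = 3 / 0.873264 = 3.435387.
  gamma(1) = phi_1 gamma(0) = (0.356)(3.435387) = 1.222998.
Therefore gamma(1) = 1.2230 (to 4 decimal places).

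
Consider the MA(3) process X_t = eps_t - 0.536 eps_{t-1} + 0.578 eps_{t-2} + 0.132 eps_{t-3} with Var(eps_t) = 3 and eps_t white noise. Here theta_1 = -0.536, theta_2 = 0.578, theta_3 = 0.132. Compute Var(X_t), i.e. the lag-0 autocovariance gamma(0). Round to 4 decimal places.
\gamma(0) = 4.9164

For an MA(q) process X_t = eps_t + sum_i theta_i eps_{t-i} with
Var(eps_t) = sigma^2, the variance is
  gamma(0) = sigma^2 * (1 + sum_i theta_i^2).
  sum_i theta_i^2 = (-0.536)^2 + (0.578)^2 + (0.132)^2 = 0.287296 + 0.334084 + 0.017424 = 0.638804.
  gamma(0) = 3 * (1 + 0.638804) = 3 * 1.638804 = 4.916412, which rounds to 4.9164.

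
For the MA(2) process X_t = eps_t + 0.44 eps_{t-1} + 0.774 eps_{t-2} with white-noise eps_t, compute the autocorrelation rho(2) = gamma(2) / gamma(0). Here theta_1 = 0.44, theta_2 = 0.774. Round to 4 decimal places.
\rho(2) = 0.4318

For an MA(q) process with theta_0 = 1, the autocovariance is
  gamma(k) = sigma^2 * sum_{i=0..q-k} theta_i * theta_{i+k},
and rho(k) = gamma(k) / gamma(0). Sigma^2 cancels.
  numerator   = (1)*(0.774) = 0.774.
  denominator = (1)^2 + (0.44)^2 + (0.774)^2 = 1.792676.
  rho(2) = 0.774 / 1.792676 = 0.4318.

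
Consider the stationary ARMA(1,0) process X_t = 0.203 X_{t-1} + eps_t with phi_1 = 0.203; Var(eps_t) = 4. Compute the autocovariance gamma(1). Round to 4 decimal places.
\gamma(1) = 0.8469

Multiply the model equation by X_{t-k} and take expectations. With theta_0 = psi_0 = 1 and psi_j the MA(infinity) weights, this gives
  gamma(k) - sum_i phi_i gamma(k-i) = c_k,
  c_k = sigma^2 * sum_{j=k..q} theta_j psi_{j-k}   (c_k = 0 for k > q),
using gamma(-m) = gamma(m).
Pure AR (q = 0): c_0 = sigma^2 = 4, c_k = 0 for k >= 1.
Equations for k = 0 and k = 1 (AR order 1):
  gamma(0) = phi_1 gamma(1) + c_0
  gamma(1) = phi_1 gamma(0) + c_1
Substituting the second into the first: gamma(0) (1 - phi_1^2) = c_0 + phi_1 c_1, so
  gamma(0) = c_0 / (1 - phi_1^2) = 4 / (1 - (0.203)^2) = 4 / 0.958791 = 4.171921.
  gamma(1) = phi_1 gamma(0) = (0.203)(4.171921) = 0.8469.
Therefore gamma(1) = 0.8469 (to 4 decimal places).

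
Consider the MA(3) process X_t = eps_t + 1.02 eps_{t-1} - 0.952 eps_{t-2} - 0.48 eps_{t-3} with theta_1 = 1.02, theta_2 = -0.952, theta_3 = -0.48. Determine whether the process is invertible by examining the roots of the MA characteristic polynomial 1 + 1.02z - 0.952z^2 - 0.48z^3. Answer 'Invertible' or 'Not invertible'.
\text{Not invertible}

The MA(q) characteristic polynomial is P(z) = 1 + 1.02z - 0.952z^2 - 0.48z^3.
Invertibility requires all roots to lie outside the unit circle, i.e. |z| > 1 for every root.
Degree 3: look for a simple real root z0 first, then factor out (1 - z/z0) and solve the remaining quadratic.
Testing z0 = -2.5: P(-2.5) = 1 + (1.02)(-2.5) + (-0.952)(-2.5)^2 + (-0.48)(-2.5)^3
  = 1 + (-2.55) + (-5.95) + (7.5) = 0.  So z_0 = -2.5 is a root, |z_0| = 2.5.
Divide out the factor (1 + 0.4 z) = (1 - z/z0) (since 1/z0 = -0.4):
  P(z) = (1 + 0.4 z)(1 + (0.62) z + (-1.2) z^2)
  [check: z-coef 0.62 - (-0.4) = 1.02; z^2-coef -1.2 - (-0.4)(0.62) = -0.952; z^3-coef -(-0.4)(-1.2) = -0.48.]
Remaining roots from the quadratic factor 1 + (0.62) z + (-1.2) z^2:
  Set 1 + (0.62) z + (-1.2) z^2 = 0, i.e. a z^2 + b z + c = 0 with a = -1.2, b = 0.62, c = 1.
  Discriminant D = b^2 - 4ac = (0.62)^2 - 4*(-1.2)*1 = 0.3844 - (-4.8) = 5.1844.
  D >= 0, so the roots are real: z = (-b +/- sqrt(D)) / (2a) = (-0.62 +/- 2.276928) / (-2.4).
    z_1 = (-0.62 + 2.276928) / (-2.4) = -0.6904,   |z_1| = 0.6904.
    z_2 = (-0.62 - 2.276928) / (-2.4) = 1.2071,   |z_2| = 1.2071.
Moduli of all roots: 2.5000, 0.6904, 1.2071.
All moduli strictly greater than 1? No.
Verdict: Not invertible.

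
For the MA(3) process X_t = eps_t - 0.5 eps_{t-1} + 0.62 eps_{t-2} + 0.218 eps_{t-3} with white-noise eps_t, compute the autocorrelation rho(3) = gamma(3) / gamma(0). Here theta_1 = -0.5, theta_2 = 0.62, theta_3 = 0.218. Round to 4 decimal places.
\rho(3) = 0.1296

For an MA(q) process with theta_0 = 1, the autocovariance is
  gamma(k) = sigma^2 * sum_{i=0..q-k} theta_i * theta_{i+k},
and rho(k) = gamma(k) / gamma(0). Sigma^2 cancels.
  numerator   = (1)*(0.218) = 0.218.
  denominator = (1)^2 + (-0.5)^2 + (0.62)^2 + (0.218)^2 = 1.681924.
  rho(3) = 0.218 / 1.681924 = 0.1296.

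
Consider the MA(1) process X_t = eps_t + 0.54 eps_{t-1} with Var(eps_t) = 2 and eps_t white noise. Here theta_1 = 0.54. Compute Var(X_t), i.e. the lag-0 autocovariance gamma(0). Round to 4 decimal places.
\gamma(0) = 2.5832

For an MA(q) process X_t = eps_t + sum_i theta_i eps_{t-i} with
Var(eps_t) = sigma^2, the variance is
  gamma(0) = sigma^2 * (1 + sum_i theta_i^2).
  sum_i theta_i^2 = (0.54)^2 = 0.2916.
  gamma(0) = 2 * (1 + 0.2916) = 2 * 1.2916 = 2.5832.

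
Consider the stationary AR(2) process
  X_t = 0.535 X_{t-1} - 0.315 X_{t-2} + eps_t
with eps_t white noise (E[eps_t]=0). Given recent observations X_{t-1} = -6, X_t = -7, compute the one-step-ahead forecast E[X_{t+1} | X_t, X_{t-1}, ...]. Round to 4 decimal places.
E[X_{t+1} \mid \mathcal F_t] = -1.8550

For an AR(p) model X_t = c + sum_i phi_i X_{t-i} + eps_t, the
one-step-ahead conditional mean is
  E[X_{t+1} | X_t, ...] = c + sum_i phi_i X_{t+1-i}.
Substitute known values:
  E[X_{t+1} | ...] = (0.535) * (-7) + (-0.315) * (-6)
                   = -1.8550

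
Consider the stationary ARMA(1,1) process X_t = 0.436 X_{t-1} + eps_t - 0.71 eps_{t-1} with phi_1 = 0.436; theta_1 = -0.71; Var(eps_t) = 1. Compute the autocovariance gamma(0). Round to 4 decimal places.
\gamma(0) = 1.0927

Multiply the model equation by X_{t-k} and take expectations. With theta_0 = psi_0 = 1 and psi_j the MA(infinity) weights, this gives
  gamma(k) - sum_i phi_i gamma(k-i) = c_k,
  c_k = sigma^2 * sum_{j=k..q} theta_j psi_{j-k}   (c_k = 0 for k > q),
using gamma(-m) = gamma(m).
psi-weights needed (psi_j = theta_j + sum_i phi_i psi_{j-i}):
  psi_1 = theta_1 + phi_1 = -0.71 + (0.436) = -0.274
Right-hand sides:
  c_0 = sigma^2 (1 + theta_1 psi_1) = 1 * (1 + (-0.71)(-0.274)) = 1 * 1.19454 = 1.19454
  c_1 = sigma^2 theta_1 = 1 * (-0.71) = -0.71
  c_2 = 0
Equations for k = 0 and k = 1 (AR order 1):
  gamma(0) = phi_1 gamma(1) + c_0
  gamma(1) = phi_1 gamma(0) + c_1
Substituting the second into the first: gamma(0) (1 - phi_1^2) = c_0 + phi_1 c_1, so
  gamma(0) = (c_0 + phi_1 c_1) / (1 - phi_1^2) = (1.19454 + (0.436)(-0.71)) / (1 - (0.436)^2) = 0.88498 / 0.809904 = 1.092697.
Therefore gamma(0) = 1.0927 (to 4 decimal places).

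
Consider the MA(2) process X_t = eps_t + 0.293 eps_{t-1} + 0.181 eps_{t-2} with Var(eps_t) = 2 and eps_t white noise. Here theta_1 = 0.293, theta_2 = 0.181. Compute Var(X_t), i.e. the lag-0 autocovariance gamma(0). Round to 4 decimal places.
\gamma(0) = 2.2372

For an MA(q) process X_t = eps_t + sum_i theta_i eps_{t-i} with
Var(eps_t) = sigma^2, the variance is
  gamma(0) = sigma^2 * (1 + sum_i theta_i^2).
  sum_i theta_i^2 = (0.293)^2 + (0.181)^2 = 0.085849 + 0.032761 = 0.11861.
  gamma(0) = 2 * (1 + 0.11861) = 2 * 1.11861 = 2.23722, which rounds to 2.2372.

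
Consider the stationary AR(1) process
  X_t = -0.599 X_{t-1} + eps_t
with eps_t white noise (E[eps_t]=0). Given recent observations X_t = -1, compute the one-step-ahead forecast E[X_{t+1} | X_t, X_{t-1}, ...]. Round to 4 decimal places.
E[X_{t+1} \mid \mathcal F_t] = 0.5990

For an AR(p) model X_t = c + sum_i phi_i X_{t-i} + eps_t, the
one-step-ahead conditional mean is
  E[X_{t+1} | X_t, ...] = c + sum_i phi_i X_{t+1-i}.
Substitute known values:
  E[X_{t+1} | ...] = (-0.599) * (-1)
                   = 0.5990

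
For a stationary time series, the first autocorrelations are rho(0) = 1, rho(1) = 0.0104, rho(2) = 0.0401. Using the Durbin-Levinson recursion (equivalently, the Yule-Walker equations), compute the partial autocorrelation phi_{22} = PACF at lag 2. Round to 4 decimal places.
\phi_{22} = 0.0400

The PACF at lag k is phi_{kk}, the last component of the solution
to the Yule-Walker system G_k phi = r_k where
  (G_k)_{ij} = rho(|i - j|), (r_k)_i = rho(i), i,j = 1..k.
Equivalently, Durbin-Levinson gives phi_{kk} iteratively:
  phi_{11} = rho(1)
  phi_{kk} = [rho(k) - sum_{j=1..k-1} phi_{k-1,j} rho(k-j)]
            / [1 - sum_{j=1..k-1} phi_{k-1,j} rho(j)],
  phi_{k,j} = phi_{k-1,j} - phi_{kk} phi_{k-1,k-j},  j = 1..k-1.
Step k = 1:
  phi_11 = rho(1) = 0.0104.
Step k = 2:
  phi_22 = [rho(2) - phi_11 rho(1)] / [1 - phi_11 rho(1)] = [0.0401 - (0.0104)(0.0104)] / [1 - (0.0104)(0.0104)]
         = 0.03999184 / 0.99989184 = 0.04.
Therefore phi_{22} = 0.0400.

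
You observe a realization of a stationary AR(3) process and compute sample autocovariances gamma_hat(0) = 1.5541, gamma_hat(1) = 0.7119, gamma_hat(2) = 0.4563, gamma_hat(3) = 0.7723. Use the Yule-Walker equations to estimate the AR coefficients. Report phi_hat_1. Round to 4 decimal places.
\hat\phi_{1} = 0.3650

The Yule-Walker equations for an AR(p) process read, in matrix form,
  Gamma_p phi = r_p,   with   (Gamma_p)_{ij} = gamma(|i - j|),
                       (r_p)_i = gamma(i),   i,j = 1..p.
Substitute the sample gammas (Toeplitz matrix and right-hand side of size 3):
  Gamma_p = [[1.5541, 0.7119, 0.4563], [0.7119, 1.5541, 0.7119], [0.4563, 0.7119, 1.5541]]
  r_p     = [0.7119, 0.4563, 0.7723]
Written out (R1..R3):
  (R1) 1.5541 phi_1 + 0.7119 phi_2 + 0.4563 phi_3 = 0.7119
  (R2) 0.7119 phi_1 + 1.5541 phi_2 + 0.7119 phi_3 = 0.4563
  (R3) 0.4563 phi_1 + 0.7119 phi_2 + 1.5541 phi_3 = 0.7723
Gaussian elimination:
  R2 <- R2 - (0.7119/1.5541) R1 = R2 - (0.458079) R1:  1.227994 phi_2 + 0.502879 phi_3 = 0.130194
  R3 <- R3 - (0.4563/1.5541) R1 = R3 - (0.29361) R1:  0.502879 phi_2 + 1.420126 phi_3 = 0.563279
  R3 <- R3 - (0.502879/1.227994) R2 = R3 - (0.409512) R2:  1.21419 phi_3 = 0.509963
Back-substitution:
  phi_hat_3 = 0.509963 / 1.21419 = 0.420002
  phi_hat_2 = (0.130194 - (0.502879)(0.420002)) / 1.227994 = -0.065975
  phi_hat_1 = (0.7119 - (0.7119)(-0.065975) - (0.4563)(0.420002)) / 1.5541 = 0.364983
So phi_hat = [0.3650, -0.0660, 0.4200].
Therefore phi_hat_1 = 0.3650.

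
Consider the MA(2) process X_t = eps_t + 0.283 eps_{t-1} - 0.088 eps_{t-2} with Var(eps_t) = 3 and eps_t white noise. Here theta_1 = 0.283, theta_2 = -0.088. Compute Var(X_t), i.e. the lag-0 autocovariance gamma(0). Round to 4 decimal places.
\gamma(0) = 3.2635

For an MA(q) process X_t = eps_t + sum_i theta_i eps_{t-i} with
Var(eps_t) = sigma^2, the variance is
  gamma(0) = sigma^2 * (1 + sum_i theta_i^2).
  sum_i theta_i^2 = (0.283)^2 + (-0.088)^2 = 0.080089 + 0.007744 = 0.087833.
  gamma(0) = 3 * (1 + 0.087833) = 3 * 1.087833 = 3.263499, which rounds to 3.2635.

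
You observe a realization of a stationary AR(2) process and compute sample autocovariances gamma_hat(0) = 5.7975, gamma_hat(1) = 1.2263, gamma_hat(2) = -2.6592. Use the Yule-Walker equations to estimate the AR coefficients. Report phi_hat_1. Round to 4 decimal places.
\hat\phi_{1} = 0.3230

The Yule-Walker equations for an AR(p) process read, in matrix form,
  Gamma_p phi = r_p,   with   (Gamma_p)_{ij} = gamma(|i - j|),
                       (r_p)_i = gamma(i),   i,j = 1..p.
Substitute the sample gammas (Toeplitz matrix and right-hand side of size 2):
  Gamma_p = [[5.7975, 1.2263], [1.2263, 5.7975]]
  r_p     = [1.2263, -2.6592]
Written out:
  5.7975 phi_1 + 1.2263 phi_2 = 1.2263
  1.2263 phi_1 + 5.7975 phi_2 = -2.6592
Solve by Cramer's rule:
  det = gamma(0)^2 - gamma(1)^2 = (5.7975)^2 - (1.2263)^2 = 33.61100625 - 1.50381169 = 32.10719456
  phi_hat_1 = [gamma(1) gamma(0) - gamma(1) gamma(2)] / det = [(1.2263)(5.7975) - (1.2263)(-2.6592)] / 32.10719456 = 10.37045121 / 32.10719456 = 0.323
  phi_hat_2 = [gamma(0) gamma(2) - gamma(1)^2] / det = [(5.7975)(-2.6592) - (1.2263)^2] / 32.10719456 = -16.92052369 / 32.10719456 = -0.527
So phi_hat = [0.3230, -0.5270].
Therefore phi_hat_1 = 0.3230.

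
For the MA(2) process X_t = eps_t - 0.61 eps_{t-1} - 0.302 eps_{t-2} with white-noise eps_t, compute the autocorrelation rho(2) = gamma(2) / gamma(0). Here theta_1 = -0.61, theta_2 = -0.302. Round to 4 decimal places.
\rho(2) = -0.2064

For an MA(q) process with theta_0 = 1, the autocovariance is
  gamma(k) = sigma^2 * sum_{i=0..q-k} theta_i * theta_{i+k},
and rho(k) = gamma(k) / gamma(0). Sigma^2 cancels.
  numerator   = (1)*(-0.302) = -0.302.
  denominator = (1)^2 + (-0.61)^2 + (-0.302)^2 = 1.463304.
  rho(2) = -0.302 / 1.463304 = -0.2064.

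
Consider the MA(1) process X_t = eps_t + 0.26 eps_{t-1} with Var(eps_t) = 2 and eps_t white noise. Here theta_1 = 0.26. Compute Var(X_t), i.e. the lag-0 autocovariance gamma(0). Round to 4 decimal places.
\gamma(0) = 2.1352

For an MA(q) process X_t = eps_t + sum_i theta_i eps_{t-i} with
Var(eps_t) = sigma^2, the variance is
  gamma(0) = sigma^2 * (1 + sum_i theta_i^2).
  sum_i theta_i^2 = (0.26)^2 = 0.0676.
  gamma(0) = 2 * (1 + 0.0676) = 2 * 1.0676 = 2.1352.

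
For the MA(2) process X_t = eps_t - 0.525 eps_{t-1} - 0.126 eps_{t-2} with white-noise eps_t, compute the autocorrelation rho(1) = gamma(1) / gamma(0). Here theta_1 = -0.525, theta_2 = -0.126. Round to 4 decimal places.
\rho(1) = -0.3553

For an MA(q) process with theta_0 = 1, the autocovariance is
  gamma(k) = sigma^2 * sum_{i=0..q-k} theta_i * theta_{i+k},
and rho(k) = gamma(k) / gamma(0). Sigma^2 cancels.
  numerator   = (1)*(-0.525) + (-0.525)*(-0.126) = -0.45885.
  denominator = (1)^2 + (-0.525)^2 + (-0.126)^2 = 1.291501.
  rho(1) = -0.45885 / 1.291501 = -0.3553.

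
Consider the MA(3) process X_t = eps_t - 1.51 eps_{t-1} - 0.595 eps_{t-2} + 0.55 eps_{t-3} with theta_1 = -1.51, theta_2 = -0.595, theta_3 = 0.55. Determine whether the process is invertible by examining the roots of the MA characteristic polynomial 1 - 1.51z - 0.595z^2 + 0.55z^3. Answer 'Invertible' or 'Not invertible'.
\text{Not invertible}

The MA(q) characteristic polynomial is P(z) = 1 - 1.51z - 0.595z^2 + 0.55z^3.
Invertibility requires all roots to lie outside the unit circle, i.e. |z| > 1 for every root.
Degree 3: look for a simple real root z0 first, then factor out (1 - z/z0) and solve the remaining quadratic.
Testing z0 = 2: P(2) = 1 + (-1.51)(2) + (-0.595)(2)^2 + (0.55)(2)^3
  = 1 + (-3.02) + (-2.38) + (4.4) = 0.  So z_0 = 2 is a root, |z_0| = 2.
Divide out the factor (1 - 0.5 z) = (1 - z/z0) (since 1/z0 = 0.5):
  P(z) = (1 - 0.5 z)(1 + (-1.01) z + (-1.1) z^2)
  [check: z-coef -1.01 - (0.5) = -1.51; z^2-coef -1.1 - (0.5)(-1.01) = -0.595; z^3-coef -(0.5)(-1.1) = 0.55.]
Remaining roots from the quadratic factor 1 + (-1.01) z + (-1.1) z^2:
  Set 1 + (-1.01) z + (-1.1) z^2 = 0, i.e. a z^2 + b z + c = 0 with a = -1.1, b = -1.01, c = 1.
  Discriminant D = b^2 - 4ac = (-1.01)^2 - 4*(-1.1)*1 = 1.0201 - (-4.4) = 5.4201.
  D >= 0, so the roots are real: z = (-b +/- sqrt(D)) / (2a) = (1.01 +/- 2.328111) / (-2.2).
    z_1 = (1.01 + 2.328111) / (-2.2) = -1.5173,   |z_1| = 1.5173.
    z_2 = (1.01 - 2.328111) / (-2.2) = 0.5991,   |z_2| = 0.5991.
Moduli of all roots: 2.0000, 1.5173, 0.5991.
All moduli strictly greater than 1? No.
Verdict: Not invertible.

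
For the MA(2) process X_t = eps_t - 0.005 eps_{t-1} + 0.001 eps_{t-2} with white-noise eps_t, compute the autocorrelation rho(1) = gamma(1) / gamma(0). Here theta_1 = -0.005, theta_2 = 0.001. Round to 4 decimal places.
\rho(1) = -0.0050

For an MA(q) process with theta_0 = 1, the autocovariance is
  gamma(k) = sigma^2 * sum_{i=0..q-k} theta_i * theta_{i+k},
and rho(k) = gamma(k) / gamma(0). Sigma^2 cancels.
  numerator   = (1)*(-0.005) + (-0.005)*(0.001) = -0.005005.
  denominator = (1)^2 + (-0.005)^2 + (0.001)^2 = 1.000026.
  rho(1) = -0.005005 / 1.000026 = -0.0050.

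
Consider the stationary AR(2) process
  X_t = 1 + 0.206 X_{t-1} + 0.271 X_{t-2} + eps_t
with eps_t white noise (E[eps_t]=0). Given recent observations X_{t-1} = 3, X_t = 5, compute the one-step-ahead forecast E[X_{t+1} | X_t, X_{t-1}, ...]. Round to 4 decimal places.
E[X_{t+1} \mid \mathcal F_t] = 2.8430

For an AR(p) model X_t = c + sum_i phi_i X_{t-i} + eps_t, the
one-step-ahead conditional mean is
  E[X_{t+1} | X_t, ...] = c + sum_i phi_i X_{t+1-i}.
Substitute known values:
  E[X_{t+1} | ...] = 1 + (0.206) * (5) + (0.271) * (3)
                   = 2.8430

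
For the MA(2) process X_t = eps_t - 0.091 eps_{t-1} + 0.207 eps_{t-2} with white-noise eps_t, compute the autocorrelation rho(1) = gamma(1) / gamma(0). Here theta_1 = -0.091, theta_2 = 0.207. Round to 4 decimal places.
\rho(1) = -0.1045

For an MA(q) process with theta_0 = 1, the autocovariance is
  gamma(k) = sigma^2 * sum_{i=0..q-k} theta_i * theta_{i+k},
and rho(k) = gamma(k) / gamma(0). Sigma^2 cancels.
  numerator   = (1)*(-0.091) + (-0.091)*(0.207) = -0.109837.
  denominator = (1)^2 + (-0.091)^2 + (0.207)^2 = 1.05113.
  rho(1) = -0.109837 / 1.05113 = -0.1045.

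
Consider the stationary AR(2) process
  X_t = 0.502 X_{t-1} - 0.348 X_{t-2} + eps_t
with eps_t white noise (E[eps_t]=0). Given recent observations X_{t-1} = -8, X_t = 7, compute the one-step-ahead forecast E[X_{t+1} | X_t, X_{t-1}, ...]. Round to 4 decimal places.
E[X_{t+1} \mid \mathcal F_t] = 6.2980

For an AR(p) model X_t = c + sum_i phi_i X_{t-i} + eps_t, the
one-step-ahead conditional mean is
  E[X_{t+1} | X_t, ...] = c + sum_i phi_i X_{t+1-i}.
Substitute known values:
  E[X_{t+1} | ...] = (0.502) * (7) + (-0.348) * (-8)
                   = 6.2980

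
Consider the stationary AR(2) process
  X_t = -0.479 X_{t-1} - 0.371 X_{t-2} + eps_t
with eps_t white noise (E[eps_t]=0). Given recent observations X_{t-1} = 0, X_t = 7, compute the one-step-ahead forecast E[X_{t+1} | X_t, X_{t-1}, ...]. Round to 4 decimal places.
E[X_{t+1} \mid \mathcal F_t] = -3.3530

For an AR(p) model X_t = c + sum_i phi_i X_{t-i} + eps_t, the
one-step-ahead conditional mean is
  E[X_{t+1} | X_t, ...] = c + sum_i phi_i X_{t+1-i}.
Substitute known values:
  E[X_{t+1} | ...] = (-0.479) * (7) + (-0.371) * (0)
                   = -3.3530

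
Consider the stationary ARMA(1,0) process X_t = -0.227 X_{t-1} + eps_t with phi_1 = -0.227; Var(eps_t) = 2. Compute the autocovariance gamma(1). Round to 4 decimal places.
\gamma(1) = -0.4787

Multiply the model equation by X_{t-k} and take expectations. With theta_0 = psi_0 = 1 and psi_j the MA(infinity) weights, this gives
  gamma(k) - sum_i phi_i gamma(k-i) = c_k,
  c_k = sigma^2 * sum_{j=k..q} theta_j psi_{j-k}   (c_k = 0 for k > q),
using gamma(-m) = gamma(m).
Pure AR (q = 0): c_0 = sigma^2 = 2, c_k = 0 for k >= 1.
Equations for k = 0 and k = 1 (AR order 1):
  gamma(0) = phi_1 gamma(1) + c_0
  gamma(1) = phi_1 gamma(0) + c_1
Substituting the second into the first: gamma(0) (1 - phi_1^2) = c_0 + phi_1 c_1, so
  gamma(0) = c_0 / (1 - phi_1^2) = 2 / (1 - (-0.227)^2) = 2 / 0.948471 = 2.108657.
  gamma(1) = phi_1 gamma(0) = (-0.227)(2.108657) = -0.478665.
Therefore gamma(1) = -0.4787 (to 4 decimal places).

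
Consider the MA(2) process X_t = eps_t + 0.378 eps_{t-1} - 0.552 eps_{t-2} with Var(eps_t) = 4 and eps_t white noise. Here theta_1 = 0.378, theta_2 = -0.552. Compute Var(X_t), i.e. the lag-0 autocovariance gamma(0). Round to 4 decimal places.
\gamma(0) = 5.7904

For an MA(q) process X_t = eps_t + sum_i theta_i eps_{t-i} with
Var(eps_t) = sigma^2, the variance is
  gamma(0) = sigma^2 * (1 + sum_i theta_i^2).
  sum_i theta_i^2 = (0.378)^2 + (-0.552)^2 = 0.142884 + 0.304704 = 0.447588.
  gamma(0) = 4 * (1 + 0.447588) = 4 * 1.447588 = 5.790352, which rounds to 5.7904.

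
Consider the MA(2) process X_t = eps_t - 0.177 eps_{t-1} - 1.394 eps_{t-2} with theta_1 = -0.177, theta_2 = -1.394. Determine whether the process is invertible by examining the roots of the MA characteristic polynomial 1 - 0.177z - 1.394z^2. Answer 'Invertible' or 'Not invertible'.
\text{Not invertible}

The MA(q) characteristic polynomial is P(z) = 1 - 0.177z - 1.394z^2.
Invertibility requires all roots to lie outside the unit circle, i.e. |z| > 1 for every root.
Set 1 + (-0.177) z + (-1.394) z^2 = 0, i.e. a z^2 + b z + c = 0 with a = -1.394, b = -0.177, c = 1.
Discriminant D = b^2 - 4ac = (-0.177)^2 - 4*(-1.394)*1 = 0.031329 - (-5.576) = 5.607329.
D >= 0, so the roots are real: z = (-b +/- sqrt(D)) / (2a) = (0.177 +/- 2.36798) / (-2.788).
  z_1 = (0.177 + 2.36798) / (-2.788) = -0.9128,   |z_1| = 0.9128.
  z_2 = (0.177 - 2.36798) / (-2.788) = 0.7859,   |z_2| = 0.7859.
Moduli of all roots: 0.9128, 0.7859.
All moduli strictly greater than 1? No.
Verdict: Not invertible.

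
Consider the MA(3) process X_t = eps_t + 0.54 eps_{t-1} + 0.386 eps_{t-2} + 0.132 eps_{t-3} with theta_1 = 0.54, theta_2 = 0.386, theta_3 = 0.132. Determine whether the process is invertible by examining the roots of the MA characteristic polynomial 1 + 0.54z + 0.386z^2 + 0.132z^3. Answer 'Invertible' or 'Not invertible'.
\text{Invertible}

The MA(q) characteristic polynomial is P(z) = 1 + 0.54z + 0.386z^2 + 0.132z^3.
Invertibility requires all roots to lie outside the unit circle, i.e. |z| > 1 for every root.
Degree 3: look for a simple real root z0 first, then factor out (1 - z/z0) and solve the remaining quadratic.
Testing z0 = -2.5: P(-2.5) = 1 + (0.54)(-2.5) + (0.386)(-2.5)^2 + (0.132)(-2.5)^3
  = 1 + (-1.35) + (2.4125) + (-2.0625) = 0.  So z_0 = -2.5 is a root, |z_0| = 2.5.
Divide out the factor (1 + 0.4 z) = (1 - z/z0) (since 1/z0 = -0.4):
  P(z) = (1 + 0.4 z)(1 + (0.14) z + (0.33) z^2)
  [check: z-coef 0.14 - (-0.4) = 0.54; z^2-coef 0.33 - (-0.4)(0.14) = 0.386; z^3-coef -(-0.4)(0.33) = 0.132.]
Remaining roots from the quadratic factor 1 + (0.14) z + (0.33) z^2:
  Set 1 + (0.14) z + (0.33) z^2 = 0, i.e. a z^2 + b z + c = 0 with a = 0.33, b = 0.14, c = 1.
  Discriminant D = b^2 - 4ac = (0.14)^2 - 4*(0.33)*1 = 0.0196 - (1.32) = -1.3004.
  D < 0, so the roots are the complex-conjugate pair z = (-b +/- i sqrt(-D)) / (2a) = -0.2121 +/- 1.7278i.
  For a conjugate pair |z|^2 = z * conj(z) = (product of roots) = c/a = 1/(0.33) = 3.030303, so |z| = sqrt(3.030303) = 1.7408 for both roots.
Moduli of all roots: 2.5000, 1.7408, 1.7408.
All moduli strictly greater than 1? Yes.
Verdict: Invertible.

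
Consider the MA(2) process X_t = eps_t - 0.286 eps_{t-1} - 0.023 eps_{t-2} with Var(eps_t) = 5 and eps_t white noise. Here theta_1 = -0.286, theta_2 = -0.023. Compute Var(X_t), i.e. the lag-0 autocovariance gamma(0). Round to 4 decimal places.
\gamma(0) = 5.4116

For an MA(q) process X_t = eps_t + sum_i theta_i eps_{t-i} with
Var(eps_t) = sigma^2, the variance is
  gamma(0) = sigma^2 * (1 + sum_i theta_i^2).
  sum_i theta_i^2 = (-0.286)^2 + (-0.023)^2 = 0.081796 + 0.000529 = 0.082325.
  gamma(0) = 5 * (1 + 0.082325) = 5 * 1.082325 = 5.411625, which rounds to 5.4116.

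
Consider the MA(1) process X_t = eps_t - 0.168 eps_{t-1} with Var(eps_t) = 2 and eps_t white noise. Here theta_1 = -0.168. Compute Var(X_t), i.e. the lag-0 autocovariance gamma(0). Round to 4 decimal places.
\gamma(0) = 2.0564

For an MA(q) process X_t = eps_t + sum_i theta_i eps_{t-i} with
Var(eps_t) = sigma^2, the variance is
  gamma(0) = sigma^2 * (1 + sum_i theta_i^2).
  sum_i theta_i^2 = (-0.168)^2 = 0.028224.
  gamma(0) = 2 * (1 + 0.028224) = 2 * 1.028224 = 2.056448, which rounds to 2.0564.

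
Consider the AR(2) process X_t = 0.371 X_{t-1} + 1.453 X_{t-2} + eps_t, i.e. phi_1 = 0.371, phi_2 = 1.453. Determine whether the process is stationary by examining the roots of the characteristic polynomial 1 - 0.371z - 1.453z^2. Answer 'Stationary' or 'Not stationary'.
\text{Not stationary}

The AR(p) characteristic polynomial is P(z) = 1 - 0.371z - 1.453z^2.
Stationarity requires all roots to lie outside the unit circle, i.e. |z| > 1 for every root.
Set 1 + (-0.371) z + (-1.453) z^2 = 0, i.e. a z^2 + b z + c = 0 with a = -1.453, b = -0.371, c = 1.
Discriminant D = b^2 - 4ac = (-0.371)^2 - 4*(-1.453)*1 = 0.137641 - (-5.812) = 5.949641.
D >= 0, so the roots are real: z = (-b +/- sqrt(D)) / (2a) = (0.371 +/- 2.439189) / (-2.906).
  z_1 = (0.371 + 2.439189) / (-2.906) = -0.967,   |z_1| = 0.967.
  z_2 = (0.371 - 2.439189) / (-2.906) = 0.7117,   |z_2| = 0.7117.
Moduli of all roots: 0.9670, 0.7117.
All moduli strictly greater than 1? No.
Verdict: Not stationary.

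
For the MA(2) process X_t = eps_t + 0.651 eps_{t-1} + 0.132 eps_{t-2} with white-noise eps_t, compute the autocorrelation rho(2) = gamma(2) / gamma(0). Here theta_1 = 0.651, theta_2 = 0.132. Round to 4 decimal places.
\rho(2) = 0.0916

For an MA(q) process with theta_0 = 1, the autocovariance is
  gamma(k) = sigma^2 * sum_{i=0..q-k} theta_i * theta_{i+k},
and rho(k) = gamma(k) / gamma(0). Sigma^2 cancels.
  numerator   = (1)*(0.132) = 0.132.
  denominator = (1)^2 + (0.651)^2 + (0.132)^2 = 1.441225.
  rho(2) = 0.132 / 1.441225 = 0.0916.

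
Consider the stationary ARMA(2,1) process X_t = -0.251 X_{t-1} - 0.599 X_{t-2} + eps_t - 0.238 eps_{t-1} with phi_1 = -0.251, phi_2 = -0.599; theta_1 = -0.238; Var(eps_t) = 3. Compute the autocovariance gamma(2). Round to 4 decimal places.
\gamma(2) = -2.9249

Multiply the model equation by X_{t-k} and take expectations. With theta_0 = psi_0 = 1 and psi_j the MA(infinity) weights, this gives
  gamma(k) - sum_i phi_i gamma(k-i) = c_k,
  c_k = sigma^2 * sum_{j=k..q} theta_j psi_{j-k}   (c_k = 0 for k > q),
using gamma(-m) = gamma(m).
psi-weights needed (psi_j = theta_j + sum_i phi_i psi_{j-i}):
  psi_1 = theta_1 + phi_1 = -0.238 + (-0.251) = -0.489
Right-hand sides:
  c_0 = sigma^2 (1 + theta_1 psi_1) = 3 * (1 + (-0.238)(-0.489)) = 3 * 1.116382 = 3.349146
  c_1 = sigma^2 theta_1 = 3 * (-0.238) = -0.714
  c_2 = 0
Equations for k = 0, 1, 2 (AR order 2, c_2 = 0):
  (E0) gamma(0) = phi_1 gamma(1) + phi_2 gamma(2) + c_0
  (E1) gamma(1) = phi_1 gamma(0) + phi_2 gamma(1) + c_1
  (E2) gamma(2) = phi_1 gamma(1) + phi_2 gamma(0)
From (E1): gamma(1) = A gamma(0) + B with
  A = phi_1 / (1 - phi_2) = -0.251 / 1.599 = -0.156973,   B = c_1 / (1 - phi_2) = -0.714 / 1.599 = -0.446529.
Insert (E2) into (E0): gamma(0) (1 - phi_2^2) = phi_1 (1 + phi_2) gamma(1) + c_0.
  phi_1 (1 + phi_2) = (-0.251)(0.401) = -0.100651,   1 - phi_2^2 = 0.641199.
Replace gamma(1) by A gamma(0) + B and collect gamma(0):
  gamma(0) [0.641199 - (-0.100651)(-0.156973)] = (-0.100651)(-0.446529) + 3.349146
  gamma(0) * 0.625399 = 3.39409
  gamma(0) = 3.39409 / 0.625399 = 5.427074.
  gamma(1) = A gamma(0) + B = (-0.156973)(5.427074) + (-0.446529) = -1.298434.
  gamma(2) = phi_1 gamma(1) + phi_2 gamma(0) = (-0.251)(-1.298434) + (-0.599)(5.427074) = -2.924911.
Therefore gamma(2) = -2.9249 (to 4 decimal places).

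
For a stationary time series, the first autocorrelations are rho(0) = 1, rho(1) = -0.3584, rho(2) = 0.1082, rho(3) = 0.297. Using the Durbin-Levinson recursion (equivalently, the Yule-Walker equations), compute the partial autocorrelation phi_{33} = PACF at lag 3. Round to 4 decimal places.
\phi_{33} = 0.3769

The PACF at lag k is phi_{kk}, the last component of the solution
to the Yule-Walker system G_k phi = r_k where
  (G_k)_{ij} = rho(|i - j|), (r_k)_i = rho(i), i,j = 1..k.
Equivalently, Durbin-Levinson gives phi_{kk} iteratively:
  phi_{11} = rho(1)
  phi_{kk} = [rho(k) - sum_{j=1..k-1} phi_{k-1,j} rho(k-j)]
            / [1 - sum_{j=1..k-1} phi_{k-1,j} rho(j)],
  phi_{k,j} = phi_{k-1,j} - phi_{kk} phi_{k-1,k-j},  j = 1..k-1.
Step k = 1:
  phi_11 = rho(1) = -0.3584.
Step k = 2:
  phi_22 = [rho(2) - phi_11 rho(1)] / [1 - phi_11 rho(1)] = [0.1082 - (-0.3584)(-0.3584)] / [1 - (-0.3584)(-0.3584)]
         = -0.02025056 / 0.87154944 = -0.023235.
  Update: phi_21 = phi_11 - phi_22 phi_11 = -0.3584 - (-0.023235)(-0.3584) = -0.366727.
Step k = 3:
  phi_33 = [rho(3) - phi_21 rho(2) - phi_22 rho(1)] / [1 - phi_21 rho(1) - phi_22 rho(2)]
    numerator   = 0.297 - (-0.366727)(0.1082) - (-0.023235)(-0.3584) = 0.32835244
    denominator = 1 - (-0.366727)(-0.3584) - (-0.023235)(0.1082) = 0.87107892
  phi_33 = 0.32835244 / 0.87107892 = 0.3769.
Therefore phi_{33} = 0.3769.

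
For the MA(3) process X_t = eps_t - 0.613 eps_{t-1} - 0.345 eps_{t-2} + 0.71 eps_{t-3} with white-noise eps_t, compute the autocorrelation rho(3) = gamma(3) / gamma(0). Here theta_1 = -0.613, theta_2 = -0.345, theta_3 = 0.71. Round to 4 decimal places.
\rho(3) = 0.3552

For an MA(q) process with theta_0 = 1, the autocovariance is
  gamma(k) = sigma^2 * sum_{i=0..q-k} theta_i * theta_{i+k},
and rho(k) = gamma(k) / gamma(0). Sigma^2 cancels.
  numerator   = (1)*(0.71) = 0.71.
  denominator = (1)^2 + (-0.613)^2 + (-0.345)^2 + (0.71)^2 = 1.998894.
  rho(3) = 0.71 / 1.998894 = 0.3552.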